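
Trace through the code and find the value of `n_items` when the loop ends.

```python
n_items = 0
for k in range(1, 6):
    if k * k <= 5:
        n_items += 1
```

Let's trace through this code step by step.

Initialize: n_items = 0
Entering loop: for k in range(1, 6):
After iteration 1: k = 1, n_items = 1
After iteration 2: k = 2, n_items = 2
After iteration 3: k = 3, n_items = 2
After iteration 4: k = 4, n_items = 2
After iteration 5: k = 5, n_items = 2
Loop ends.

Final answer: 2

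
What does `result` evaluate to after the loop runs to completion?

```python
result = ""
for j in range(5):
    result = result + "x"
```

Let's trace through this code step by step.

Initialize: result = ''
Entering loop: for j in range(5):
After iteration 1: j = 0, result = 'x'
After iteration 2: j = 1, result = 'xx'
After iteration 3: j = 2, result = 'xxx'
After iteration 4: j = 3, result = 'xxxx'
After iteration 5: j = 4, result = 'xxxxx'
Loop ends.

Final answer: 'xxxxx'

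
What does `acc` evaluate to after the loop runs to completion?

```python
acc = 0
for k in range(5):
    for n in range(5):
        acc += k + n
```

Let's trace through this code step by step.

Initialize: acc = 0
Entering loop: for k in range(5):
After iteration 1: k = 0, acc = 10
After iteration 2: k = 1, acc = 25
After iteration 3: k = 2, acc = 45
After iteration 4: k = 3, acc = 70
After iteration 5: k = 4, acc = 100
Loop ends.

Final answer: 100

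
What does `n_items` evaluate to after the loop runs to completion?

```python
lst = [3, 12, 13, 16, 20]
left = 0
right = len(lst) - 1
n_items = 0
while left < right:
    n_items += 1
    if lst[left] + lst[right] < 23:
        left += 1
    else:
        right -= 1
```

Let's trace through this code step by step.

Initialize: lst = [3, 12, 13, 16, 20]
Initialize: left = 0
Initialize: right = 4
Initialize: n_items = 0
Entering loop: while left < right:
After iteration 1: left = 0, right = 3, n_items = 1
After iteration 2: left = 1, right = 3, n_items = 2
After iteration 3: left = 1, right = 2, n_items = 3
After iteration 4: left = 1, right = 1, n_items = 4
Loop ends.

Final answer: 4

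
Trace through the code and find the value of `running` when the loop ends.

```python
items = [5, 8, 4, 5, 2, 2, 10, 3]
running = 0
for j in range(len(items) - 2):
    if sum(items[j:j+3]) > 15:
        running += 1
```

Let's trace through this code step by step.

Initialize: items = [5, 8, 4, 5, 2, 2, 10, 3]
Initialize: running = 0
Entering loop: for j in range(len(items) - 2):
After iteration 1: j = 0, running = 1
After iteration 2: j = 1, running = 2
After iteration 3: j = 2, running = 2
After iteration 4: j = 3, running = 2
After iteration 5: j = 4, running = 2
After iteration 6: j = 5, running = 2
Loop ends.

Final answer: 2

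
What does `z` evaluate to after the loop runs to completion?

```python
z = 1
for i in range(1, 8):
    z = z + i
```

Let's trace through this code step by step.

Initialize: z = 1
Entering loop: for i in range(1, 8):
After iteration 1: i = 1, z = 2
After iteration 2: i = 2, z = 4
After iteration 3: i = 3, z = 7
After iteration 4: i = 4, z = 11
After iteration 5: i = 5, z = 16
After iteration 6: i = 6, z = 22
After iteration 7: i = 7, z = 29
Loop ends.

Final answer: 29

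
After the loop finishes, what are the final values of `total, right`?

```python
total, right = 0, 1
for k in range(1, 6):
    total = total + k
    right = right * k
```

Let's trace through this code step by step.

Initialize: total = 0
Initialize: right = 1
Entering loop: for k in range(1, 6):
After iteration 1: k = 1, total = 1, right = 1
After iteration 2: k = 2, total = 3, right = 2
After iteration 3: k = 3, total = 6, right = 6
After iteration 4: k = 4, total = 10, right = 24
After iteration 5: k = 5, total = 15, right = 120
Loop ends.

Final answer: 15, 120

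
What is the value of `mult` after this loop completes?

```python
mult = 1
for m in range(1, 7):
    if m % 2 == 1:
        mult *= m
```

Let's trace through this code step by step.

Initialize: mult = 1
Entering loop: for m in range(1, 7):
After iteration 1: m = 1, mult = 1
After iteration 2: m = 2, mult = 1
After iteration 3: m = 3, mult = 3
After iteration 4: m = 4, mult = 3
After iteration 5: m = 5, mult = 15
After iteration 6: m = 6, mult = 15
Loop ends.

Final answer: 15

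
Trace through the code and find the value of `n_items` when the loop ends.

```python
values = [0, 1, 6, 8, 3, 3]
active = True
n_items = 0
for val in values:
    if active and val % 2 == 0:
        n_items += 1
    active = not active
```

Let's trace through this code step by step.

Initialize: values = [0, 1, 6, 8, 3, 3]
Initialize: active = True
Initialize: n_items = 0
Entering loop: for val in values:
After iteration 1: val = 0, active = False, n_items = 1
After iteration 2: val = 1, active = True, n_items = 1
After iteration 3: val = 6, active = False, n_items = 2
After iteration 4: val = 8, active = True, n_items = 2
After iteration 5: val = 3, active = False, n_items = 2
After iteration 6: val = 3, active = True, n_items = 2
Loop ends.

Final answer: 2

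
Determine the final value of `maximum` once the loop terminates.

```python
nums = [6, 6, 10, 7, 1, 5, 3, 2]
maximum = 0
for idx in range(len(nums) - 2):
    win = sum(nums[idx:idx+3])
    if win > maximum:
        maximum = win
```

Let's trace through this code step by step.

Initialize: nums = [6, 6, 10, 7, 1, 5, 3, 2]
Initialize: maximum = 0
Entering loop: for idx in range(len(nums) - 2):
After iteration 1: idx = 0, maximum = 22, win = 22
After iteration 2: idx = 1, maximum = 23, win = 23
After iteration 3: idx = 2, maximum = 23, win = 18
After iteration 4: idx = 3, maximum = 23, win = 13
After iteration 5: idx = 4, maximum = 23, win = 9
After iteration 6: idx = 5, maximum = 23, win = 10
Loop ends.

Final answer: 23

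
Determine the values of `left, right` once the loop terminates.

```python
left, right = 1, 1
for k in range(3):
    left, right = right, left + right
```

Let's trace through this code step by step.

Initialize: left = 1
Initialize: right = 1
Entering loop: for k in range(3):
After iteration 1: k = 0, left = 1, right = 2
After iteration 2: k = 1, left = 2, right = 3
After iteration 3: k = 2, left = 3, right = 5
Loop ends.

Final answer: 3, 5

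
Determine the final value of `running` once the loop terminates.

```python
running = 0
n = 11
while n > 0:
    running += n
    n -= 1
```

Let's trace through this code step by step.

Initialize: running = 0
Initialize: n = 11
Entering loop: while n > 0:
After iteration 1: running = 11, n = 10
After iteration 2: running = 21, n = 9
After iteration 3: running = 30, n = 8
After iteration 4: running = 38, n = 7
After iteration 5: running = 45, n = 6
After iteration 6: running = 51, n = 5
After iteration 7: running = 56, n = 4
After iteration 8: running = 60, n = 3
After iteration 9: running = 63, n = 2
After iteration 10: running = 65, n = 1
After iteration 11: running = 66, n = 0
Loop ends.

Final answer: 66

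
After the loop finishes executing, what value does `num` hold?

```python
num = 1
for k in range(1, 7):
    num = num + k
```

Let's trace through this code step by step.

Initialize: num = 1
Entering loop: for k in range(1, 7):
After iteration 1: k = 1, num = 2
After iteration 2: k = 2, num = 4
After iteration 3: k = 3, num = 7
After iteration 4: k = 4, num = 11
After iteration 5: k = 5, num = 16
After iteration 6: k = 6, num = 22
Loop ends.

Final answer: 22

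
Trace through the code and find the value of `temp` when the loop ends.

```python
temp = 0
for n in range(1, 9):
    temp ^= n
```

Let's trace through this code step by step.

Initialize: temp = 0
Entering loop: for n in range(1, 9):
After iteration 1: n = 1, temp = 1
After iteration 2: n = 2, temp = 3
After iteration 3: n = 3, temp = 0
After iteration 4: n = 4, temp = 4
After iteration 5: n = 5, temp = 1
After iteration 6: n = 6, temp = 7
After iteration 7: n = 7, temp = 0
After iteration 8: n = 8, temp = 8
Loop ends.

Final answer: 8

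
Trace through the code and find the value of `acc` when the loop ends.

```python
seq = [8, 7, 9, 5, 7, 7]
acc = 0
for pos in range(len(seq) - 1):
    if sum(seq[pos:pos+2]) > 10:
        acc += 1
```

Let's trace through this code step by step.

Initialize: seq = [8, 7, 9, 5, 7, 7]
Initialize: acc = 0
Entering loop: for pos in range(len(seq) - 1):
After iteration 1: pos = 0, acc = 1
After iteration 2: pos = 1, acc = 2
After iteration 3: pos = 2, acc = 3
After iteration 4: pos = 3, acc = 4
After iteration 5: pos = 4, acc = 5
Loop ends.

Final answer: 5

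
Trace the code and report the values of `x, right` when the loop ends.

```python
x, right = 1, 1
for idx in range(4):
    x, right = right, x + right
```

Let's trace through this code step by step.

Initialize: x = 1
Initialize: right = 1
Entering loop: for idx in range(4):
After iteration 1: idx = 0, x = 1, right = 2
After iteration 2: idx = 1, x = 2, right = 3
After iteration 3: idx = 2, x = 3, right = 5
After iteration 4: idx = 3, x = 5, right = 8
Loop ends.

Final answer: 5, 8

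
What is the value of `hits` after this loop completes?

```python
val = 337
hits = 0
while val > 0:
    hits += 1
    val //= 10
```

Let's trace through this code step by step.

Initialize: val = 337
Initialize: hits = 0
Entering loop: while val > 0:
After iteration 1: val = 33, hits = 1
After iteration 2: val = 3, hits = 2
After iteration 3: val = 0, hits = 3
Loop ends.

Final answer: 3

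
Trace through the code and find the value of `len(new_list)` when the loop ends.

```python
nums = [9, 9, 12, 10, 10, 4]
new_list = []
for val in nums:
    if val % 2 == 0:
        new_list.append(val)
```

Let's trace through this code step by step.

Initialize: nums = [9, 9, 12, 10, 10, 4]
Initialize: new_list = []
Entering loop: for val in nums:
After iteration 1: val = 9, new_list = []
After iteration 2: val = 9, new_list = []
After iteration 3: val = 12, new_list = [12]
After iteration 4: val = 10, new_list = [12, 10]
After iteration 5: val = 10, new_list = [12, 10, 10]
After iteration 6: val = 4, new_list = [12, 10, 10, 4]
Loop ends.
len(new_list) = 4

Final answer: 4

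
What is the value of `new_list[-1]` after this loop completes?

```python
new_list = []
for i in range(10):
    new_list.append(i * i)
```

Let's trace through this code step by step.

Initialize: new_list = []
Entering loop: for i in range(10):
After iteration 1: i = 0, new_list = [0]
After iteration 2: i = 1, new_list = [0, 1]
After iteration 3: i = 2, new_list = [0, 1, 4]
After iteration 4: i = 3, new_list = [0, 1, 4, 9]
After iteration 5: i = 4, new_list = [0, 1, 4, 9, 16]
After iteration 6: i = 5, new_list = [0, 1, 4, 9, 16, 25]
After iteration 7: i = 6, new_list = [0, 1, 4, 9, 16, 25, 36]
After iteration 8: i = 7, new_list = [0, 1, 4, 9, 16, 25, 36, 49]
After iteration 9: i = 8, new_list = [0, 1, 4, 9, 16, 25, 36, 49, 64]
After iteration 10: i = 9, new_list = [0, 1, 4, 9, 16, 25, 36, 49, 64, 81]
Loop ends.
new_list[-1] = 81

Final answer: 81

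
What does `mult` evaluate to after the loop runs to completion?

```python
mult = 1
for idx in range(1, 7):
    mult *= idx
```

Let's trace through this code step by step.

Initialize: mult = 1
Entering loop: for idx in range(1, 7):
After iteration 1: idx = 1, mult = 1
After iteration 2: idx = 2, mult = 2
After iteration 3: idx = 3, mult = 6
After iteration 4: idx = 4, mult = 24
After iteration 5: idx = 5, mult = 120
After iteration 6: idx = 6, mult = 720
Loop ends.

Final answer: 720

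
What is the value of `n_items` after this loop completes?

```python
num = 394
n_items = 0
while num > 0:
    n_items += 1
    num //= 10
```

Let's trace through this code step by step.

Initialize: num = 394
Initialize: n_items = 0
Entering loop: while num > 0:
After iteration 1: num = 39, n_items = 1
After iteration 2: num = 3, n_items = 2
After iteration 3: num = 0, n_items = 3
Loop ends.

Final answer: 3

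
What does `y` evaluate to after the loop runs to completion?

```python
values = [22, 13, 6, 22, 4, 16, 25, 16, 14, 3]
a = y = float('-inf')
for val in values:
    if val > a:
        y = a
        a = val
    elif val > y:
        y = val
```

Let's trace through this code step by step.

Initialize: values = [22, 13, 6, 22, 4, 16, 25, 16, 14, 3]
Initialize: a = -inf
Initialize: y = -inf
Entering loop: for val in values:
After iteration 1: val = 22, a = 22, y = -inf
After iteration 2: val = 13, a = 22, y = 13
After iteration 3: val = 6, a = 22, y = 13
After iteration 4: val = 22, a = 22, y = 22
After iteration 5: val = 4, a = 22, y = 22
After iteration 6: val = 16, a = 22, y = 22
After iteration 7: val = 25, a = 25, y = 22
After iteration 8: val = 16, a = 25, y = 22
After iteration 9: val = 14, a = 25, y = 22
After iteration 10: val = 3, a = 25, y = 22
Loop ends.

Final answer: 22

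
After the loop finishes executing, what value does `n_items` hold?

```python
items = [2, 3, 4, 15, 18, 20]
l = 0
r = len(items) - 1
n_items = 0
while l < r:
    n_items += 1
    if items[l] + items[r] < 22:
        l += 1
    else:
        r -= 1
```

Let's trace through this code step by step.

Initialize: items = [2, 3, 4, 15, 18, 20]
Initialize: l = 0
Initialize: r = 5
Initialize: n_items = 0
Entering loop: while l < r:
After iteration 1: l = 0, r = 4, n_items = 1
After iteration 2: l = 1, r = 4, n_items = 2
After iteration 3: l = 2, r = 4, n_items = 3
After iteration 4: l = 2, r = 3, n_items = 4
After iteration 5: l = 3, r = 3, n_items = 5
Loop ends.

Final answer: 5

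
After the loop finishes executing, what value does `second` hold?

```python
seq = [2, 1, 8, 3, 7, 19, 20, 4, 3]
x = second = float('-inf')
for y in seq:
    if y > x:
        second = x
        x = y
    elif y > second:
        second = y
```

Let's trace through this code step by step.

Initialize: seq = [2, 1, 8, 3, 7, 19, 20, 4, 3]
Initialize: x = -inf
Initialize: second = -inf
Entering loop: for y in seq:
After iteration 1: y = 2, x = 2, second = -inf
After iteration 2: y = 1, x = 2, second = 1
After iteration 3: y = 8, x = 8, second = 2
After iteration 4: y = 3, x = 8, second = 3
After iteration 5: y = 7, x = 8, second = 7
After iteration 6: y = 19, x = 19, second = 8
After iteration 7: y = 20, x = 20, second = 19
After iteration 8: y = 4, x = 20, second = 19
After iteration 9: y = 3, x = 20, second = 19
Loop ends.

Final answer: 19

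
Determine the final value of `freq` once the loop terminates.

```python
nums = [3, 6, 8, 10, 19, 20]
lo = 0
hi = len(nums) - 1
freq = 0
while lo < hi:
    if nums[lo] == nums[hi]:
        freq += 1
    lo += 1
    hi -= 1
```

Let's trace through this code step by step.

Initialize: nums = [3, 6, 8, 10, 19, 20]
Initialize: lo = 0
Initialize: hi = 5
Initialize: freq = 0
Entering loop: while lo < hi:
After iteration 1: lo = 1, hi = 4, freq = 0
After iteration 2: lo = 2, hi = 3, freq = 0
After iteration 3: lo = 3, hi = 2, freq = 0
Loop ends.

Final answer: 0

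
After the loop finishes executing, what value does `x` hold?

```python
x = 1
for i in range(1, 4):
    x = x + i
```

Let's trace through this code step by step.

Initialize: x = 1
Entering loop: for i in range(1, 4):
After iteration 1: i = 1, x = 2
After iteration 2: i = 2, x = 4
After iteration 3: i = 3, x = 7
Loop ends.

Final answer: 7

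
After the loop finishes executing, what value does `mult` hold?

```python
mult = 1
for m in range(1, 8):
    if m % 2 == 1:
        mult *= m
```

Let's trace through this code step by step.

Initialize: mult = 1
Entering loop: for m in range(1, 8):
After iteration 1: m = 1, mult = 1
After iteration 2: m = 2, mult = 1
After iteration 3: m = 3, mult = 3
After iteration 4: m = 4, mult = 3
After iteration 5: m = 5, mult = 15
After iteration 6: m = 6, mult = 15
After iteration 7: m = 7, mult = 105
Loop ends.

Final answer: 105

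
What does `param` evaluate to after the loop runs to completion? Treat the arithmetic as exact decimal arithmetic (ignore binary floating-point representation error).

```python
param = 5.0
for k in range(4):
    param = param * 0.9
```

Let's trace through this code step by step.

Initialize: param = 5.0
Entering loop: for k in range(4):
After iteration 1: k = 0, param = 4.5
After iteration 2: k = 1, param = 4.05
After iteration 3: k = 2, param = 3.645
After iteration 4: k = 3, param = 3.2805
Loop ends.

Final answer: 3.2805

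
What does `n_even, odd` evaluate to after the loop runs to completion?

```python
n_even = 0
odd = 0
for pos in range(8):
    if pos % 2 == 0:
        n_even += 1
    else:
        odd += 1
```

Let's trace through this code step by step.

Initialize: n_even = 0
Initialize: odd = 0
Entering loop: for pos in range(8):
After iteration 1: pos = 0, n_even = 1, odd = 0
After iteration 2: pos = 1, n_even = 1, odd = 1
After iteration 3: pos = 2, n_even = 2, odd = 1
After iteration 4: pos = 3, n_even = 2, odd = 2
After iteration 5: pos = 4, n_even = 3, odd = 2
After iteration 6: pos = 5, n_even = 3, odd = 3
After iteration 7: pos = 6, n_even = 4, odd = 3
After iteration 8: pos = 7, n_even = 4, odd = 4
Loop ends.

Final answer: 4, 4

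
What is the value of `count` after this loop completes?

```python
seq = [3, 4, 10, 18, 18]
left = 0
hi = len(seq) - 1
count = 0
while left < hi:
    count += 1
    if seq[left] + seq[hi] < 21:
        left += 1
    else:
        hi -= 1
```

Let's trace through this code step by step.

Initialize: seq = [3, 4, 10, 18, 18]
Initialize: left = 0
Initialize: hi = 4
Initialize: count = 0
Entering loop: while left < hi:
After iteration 1: left = 0, hi = 3, count = 1
After iteration 2: left = 0, hi = 2, count = 2
After iteration 3: left = 1, hi = 2, count = 3
After iteration 4: left = 2, hi = 2, count = 4
Loop ends.

Final answer: 4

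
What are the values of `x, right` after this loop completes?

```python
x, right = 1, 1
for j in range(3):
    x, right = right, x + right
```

Let's trace through this code step by step.

Initialize: x = 1
Initialize: right = 1
Entering loop: for j in range(3):
After iteration 1: j = 0, x = 1, right = 2
After iteration 2: j = 1, x = 2, right = 3
After iteration 3: j = 2, x = 3, right = 5
Loop ends.

Final answer: 3, 5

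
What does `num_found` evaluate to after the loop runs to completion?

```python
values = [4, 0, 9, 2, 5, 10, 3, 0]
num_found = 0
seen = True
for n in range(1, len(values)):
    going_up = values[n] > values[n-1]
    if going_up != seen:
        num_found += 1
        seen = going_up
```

Let's trace through this code step by step.

Initialize: values = [4, 0, 9, 2, 5, 10, 3, 0]
Initialize: num_found = 0
Initialize: seen = True
Entering loop: for n in range(1, len(values)):
After iteration 1: n = 1, num_found = 1, seen = False, going_up = False
After iteration 2: n = 2, num_found = 2, seen = True, going_up = True
After iteration 3: n = 3, num_found = 3, seen = False, going_up = False
After iteration 4: n = 4, num_found = 4, seen = True, going_up = True
After iteration 5: n = 5, num_found = 4, seen = True, going_up = True
After iteration 6: n = 6, num_found = 5, seen = False, going_up = False
After iteration 7: n = 7, num_found = 5, seen = False, going_up = False
Loop ends.

Final answer: 5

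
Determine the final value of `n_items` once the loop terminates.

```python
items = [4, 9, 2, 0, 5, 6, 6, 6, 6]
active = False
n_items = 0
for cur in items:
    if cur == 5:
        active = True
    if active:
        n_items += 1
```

Let's trace through this code step by step.

Initialize: items = [4, 9, 2, 0, 5, 6, 6, 6, 6]
Initialize: active = False
Initialize: n_items = 0
Entering loop: for cur in items:
After iteration 1: cur = 4, active = False, n_items = 0
After iteration 2: cur = 9, active = False, n_items = 0
After iteration 3: cur = 2, active = False, n_items = 0
After iteration 4: cur = 0, active = False, n_items = 0
After iteration 5: cur = 5, active = True, n_items = 1
After iteration 6: cur = 6, active = True, n_items = 2
After iteration 7: cur = 6, active = True, n_items = 3
After iteration 8: cur = 6, active = True, n_items = 4
After iteration 9: cur = 6, active = True, n_items = 5
Loop ends.

Final answer: 5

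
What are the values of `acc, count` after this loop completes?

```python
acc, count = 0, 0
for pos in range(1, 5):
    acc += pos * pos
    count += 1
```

Let's trace through this code step by step.

Initialize: acc = 0
Initialize: count = 0
Entering loop: for pos in range(1, 5):
After iteration 1: pos = 1, acc = 1, count = 1
After iteration 2: pos = 2, acc = 5, count = 2
After iteration 3: pos = 3, acc = 14, count = 3
After iteration 4: pos = 4, acc = 30, count = 4
Loop ends.

Final answer: 30, 4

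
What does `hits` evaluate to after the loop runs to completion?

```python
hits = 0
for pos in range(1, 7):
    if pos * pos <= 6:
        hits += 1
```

Let's trace through this code step by step.

Initialize: hits = 0
Entering loop: for pos in range(1, 7):
After iteration 1: pos = 1, hits = 1
After iteration 2: pos = 2, hits = 2
After iteration 3: pos = 3, hits = 2
After iteration 4: pos = 4, hits = 2
After iteration 5: pos = 5, hits = 2
After iteration 6: pos = 6, hits = 2
Loop ends.

Final answer: 2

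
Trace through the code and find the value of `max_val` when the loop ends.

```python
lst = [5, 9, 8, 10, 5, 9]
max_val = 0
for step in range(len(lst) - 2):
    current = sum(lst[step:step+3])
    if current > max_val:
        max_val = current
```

Let's trace through this code step by step.

Initialize: lst = [5, 9, 8, 10, 5, 9]
Initialize: max_val = 0
Entering loop: for step in range(len(lst) - 2):
After iteration 1: step = 0, max_val = 22, current = 22
After iteration 2: step = 1, max_val = 27, current = 27
After iteration 3: step = 2, max_val = 27, current = 23
After iteration 4: step = 3, max_val = 27, current = 24
Loop ends.

Final answer: 27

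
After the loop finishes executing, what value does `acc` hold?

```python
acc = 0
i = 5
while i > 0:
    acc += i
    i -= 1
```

Let's trace through this code step by step.

Initialize: acc = 0
Initialize: i = 5
Entering loop: while i > 0:
After iteration 1: acc = 5, i = 4
After iteration 2: acc = 9, i = 3
After iteration 3: acc = 12, i = 2
After iteration 4: acc = 14, i = 1
After iteration 5: acc = 15, i = 0
Loop ends.

Final answer: 15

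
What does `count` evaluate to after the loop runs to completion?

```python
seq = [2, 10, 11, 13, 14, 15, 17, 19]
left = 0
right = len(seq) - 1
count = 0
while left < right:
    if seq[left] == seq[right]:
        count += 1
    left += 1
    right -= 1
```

Let's trace through this code step by step.

Initialize: seq = [2, 10, 11, 13, 14, 15, 17, 19]
Initialize: left = 0
Initialize: right = 7
Initialize: count = 0
Entering loop: while left < right:
After iteration 1: left = 1, right = 6, count = 0
After iteration 2: left = 2, right = 5, count = 0
After iteration 3: left = 3, right = 4, count = 0
After iteration 4: left = 4, right = 3, count = 0
Loop ends.

Final answer: 0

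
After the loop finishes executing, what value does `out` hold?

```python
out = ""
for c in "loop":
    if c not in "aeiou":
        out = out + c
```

Let's trace through this code step by step.

Initialize: out = ''
Entering loop: for c in "loop":
After iteration 1: c = 'l', out = 'l'
After iteration 2: c = 'o', out = 'l'
After iteration 3: c = 'o', out = 'l'
After iteration 4: c = 'p', out = 'lp'
Loop ends.

Final answer: 'lp'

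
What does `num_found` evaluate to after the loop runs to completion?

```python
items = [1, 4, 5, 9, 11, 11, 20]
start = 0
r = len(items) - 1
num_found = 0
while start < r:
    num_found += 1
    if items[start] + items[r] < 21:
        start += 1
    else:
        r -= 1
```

Let's trace through this code step by step.

Initialize: items = [1, 4, 5, 9, 11, 11, 20]
Initialize: start = 0
Initialize: r = 6
Initialize: num_found = 0
Entering loop: while start < r:
After iteration 1: start = 0, r = 5, num_found = 1
After iteration 2: start = 1, r = 5, num_found = 2
After iteration 3: start = 2, r = 5, num_found = 3
After iteration 4: start = 3, r = 5, num_found = 4
After iteration 5: start = 4, r = 5, num_found = 5
After iteration 6: start = 4, r = 4, num_found = 6
Loop ends.

Final answer: 6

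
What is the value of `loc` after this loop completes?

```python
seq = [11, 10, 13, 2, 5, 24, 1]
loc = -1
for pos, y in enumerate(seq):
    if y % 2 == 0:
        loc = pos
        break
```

Let's trace through this code step by step.

Initialize: seq = [11, 10, 13, 2, 5, 24, 1]
Initialize: loc = -1
Entering loop: for pos, y in enumerate(seq):
After iteration 1: pos = 0, y = 11, loc = -1
After iteration 2: pos = 1, y = 10, loc = 1
Loop ends.

Final answer: 1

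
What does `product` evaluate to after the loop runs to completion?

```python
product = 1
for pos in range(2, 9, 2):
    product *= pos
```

Let's trace through this code step by step.

Initialize: product = 1
Entering loop: for pos in range(2, 9, 2):
After iteration 1: pos = 2, product = 2
After iteration 2: pos = 4, product = 8
After iteration 3: pos = 6, product = 48
After iteration 4: pos = 8, product = 384
Loop ends.

Final answer: 384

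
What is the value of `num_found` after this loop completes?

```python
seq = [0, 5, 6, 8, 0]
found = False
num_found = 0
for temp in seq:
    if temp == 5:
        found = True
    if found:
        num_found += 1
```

Let's trace through this code step by step.

Initialize: seq = [0, 5, 6, 8, 0]
Initialize: found = False
Initialize: num_found = 0
Entering loop: for temp in seq:
After iteration 1: temp = 0, found = False, num_found = 0
After iteration 2: temp = 5, found = True, num_found = 1
After iteration 3: temp = 6, found = True, num_found = 2
After iteration 4: temp = 8, found = True, num_found = 3
After iteration 5: temp = 0, found = True, num_found = 4
Loop ends.

Final answer: 4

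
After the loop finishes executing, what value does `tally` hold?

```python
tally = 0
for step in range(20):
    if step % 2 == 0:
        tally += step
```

Let's trace through this code step by step.

Initialize: tally = 0
Entering loop: for step in range(20):
After iteration 1: step = 0, tally = 0
After iteration 2: step = 1, tally = 0
After iteration 3: step = 2, tally = 2
After iteration 4: step = 3, tally = 2
After iteration 5: step = 4, tally = 6
After iteration 6: step = 5, tally = 6
After iteration 7: step = 6, tally = 12
After iteration 8: step = 7, tally = 12
After iteration 9: step = 8, tally = 20
After iteration 10: step = 9, tally = 20
After iteration 11: step = 10, tally = 30
After iteration 12: step = 11, tally = 30
After iteration 13: step = 12, tally = 42
After iteration 14: step = 13, tally = 42
After iteration 15: step = 14, tally = 56
After iteration 16: step = 15, tally = 56
After iteration 17: step = 16, tally = 72
After iteration 18: step = 17, tally = 72
After iteration 19: step = 18, tally = 90
After iteration 20: step = 19, tally = 90
Loop ends.

Final answer: 90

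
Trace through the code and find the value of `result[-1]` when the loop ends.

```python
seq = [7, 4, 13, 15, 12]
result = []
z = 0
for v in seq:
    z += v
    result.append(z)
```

Let's trace through this code step by step.

Initialize: seq = [7, 4, 13, 15, 12]
Initialize: result = []
Initialize: z = 0
Entering loop: for v in seq:
After iteration 1: v = 7, result = [7], z = 7
After iteration 2: v = 4, result = [7, 11], z = 11
After iteration 3: v = 13, result = [7, 11, 24], z = 24
After iteration 4: v = 15, result = [7, 11, 24, 39], z = 39
After iteration 5: v = 12, result = [7, 11, 24, 39, 51], z = 51
Loop ends.
result[-1] = 51

Final answer: 51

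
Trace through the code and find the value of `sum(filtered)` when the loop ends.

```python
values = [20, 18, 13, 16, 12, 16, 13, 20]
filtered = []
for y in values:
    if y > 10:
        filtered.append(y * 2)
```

Let's trace through this code step by step.

Initialize: values = [20, 18, 13, 16, 12, 16, 13, 20]
Initialize: filtered = []
Entering loop: for y in values:
After iteration 1: y = 20, filtered = [40]
After iteration 2: y = 18, filtered = [40, 36]
After iteration 3: y = 13, filtered = [40, 36, 26]
After iteration 4: y = 16, filtered = [40, 36, 26, 32]
After iteration 5: y = 12, filtered = [40, 36, 26, 32, 24]
After iteration 6: y = 16, filtered = [40, 36, 26, 32, 24, 32]
After iteration 7: y = 13, filtered = [40, 36, 26, 32, 24, 32, 26]
After iteration 8: y = 20, filtered = [40, 36, 26, 32, 24, 32, 26, 40]
Loop ends.
sum(filtered) = 256

Final answer: 256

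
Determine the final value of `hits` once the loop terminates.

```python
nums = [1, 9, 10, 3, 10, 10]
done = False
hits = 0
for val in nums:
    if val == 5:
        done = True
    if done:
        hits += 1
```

Let's trace through this code step by step.

Initialize: nums = [1, 9, 10, 3, 10, 10]
Initialize: done = False
Initialize: hits = 0
Entering loop: for val in nums:
After iteration 1: val = 1, hits = 0
After iteration 2: val = 9, hits = 0
After iteration 3: val = 10, hits = 0
After iteration 4: val = 3, hits = 0
After iteration 5: val = 10, hits = 0
After iteration 6: val = 10, hits = 0
Loop ends.

Final answer: 0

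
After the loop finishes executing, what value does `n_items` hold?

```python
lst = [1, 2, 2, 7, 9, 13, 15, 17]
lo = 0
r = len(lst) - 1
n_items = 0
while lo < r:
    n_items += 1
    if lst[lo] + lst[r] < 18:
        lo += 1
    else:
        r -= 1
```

Let's trace through this code step by step.

Initialize: lst = [1, 2, 2, 7, 9, 13, 15, 17]
Initialize: lo = 0
Initialize: r = 7
Initialize: n_items = 0
Entering loop: while lo < r:
After iteration 1: lo = 0, r = 6, n_items = 1
After iteration 2: lo = 1, r = 6, n_items = 2
After iteration 3: lo = 2, r = 6, n_items = 3
After iteration 4: lo = 3, r = 6, n_items = 4
After iteration 5: lo = 3, r = 5, n_items = 5
After iteration 6: lo = 3, r = 4, n_items = 6
After iteration 7: lo = 4, r = 4, n_items = 7
Loop ends.

Final answer: 7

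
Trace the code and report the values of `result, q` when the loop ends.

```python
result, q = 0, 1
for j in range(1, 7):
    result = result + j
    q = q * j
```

Let's trace through this code step by step.

Initialize: result = 0
Initialize: q = 1
Entering loop: for j in range(1, 7):
After iteration 1: j = 1, result = 1, q = 1
After iteration 2: j = 2, result = 3, q = 2
After iteration 3: j = 3, result = 6, q = 6
After iteration 4: j = 4, result = 10, q = 24
After iteration 5: j = 5, result = 15, q = 120
After iteration 6: j = 6, result = 21, q = 720
Loop ends.

Final answer: 21, 720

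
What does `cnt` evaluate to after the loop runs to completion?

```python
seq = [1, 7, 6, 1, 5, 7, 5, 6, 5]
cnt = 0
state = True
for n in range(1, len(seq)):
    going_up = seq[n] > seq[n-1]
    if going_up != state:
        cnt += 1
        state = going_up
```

Let's trace through this code step by step.

Initialize: seq = [1, 7, 6, 1, 5, 7, 5, 6, 5]
Initialize: cnt = 0
Initialize: state = True
Entering loop: for n in range(1, len(seq)):
After iteration 1: n = 1, cnt = 0, state = True, going_up = True
After iteration 2: n = 2, cnt = 1, state = False, going_up = False
After iteration 3: n = 3, cnt = 1, state = False, going_up = False
After iteration 4: n = 4, cnt = 2, state = True, going_up = True
After iteration 5: n = 5, cnt = 2, state = True, going_up = True
After iteration 6: n = 6, cnt = 3, state = False, going_up = False
After iteration 7: n = 7, cnt = 4, state = True, going_up = True
After iteration 8: n = 8, cnt = 5, state = False, going_up = False
Loop ends.

Final answer: 5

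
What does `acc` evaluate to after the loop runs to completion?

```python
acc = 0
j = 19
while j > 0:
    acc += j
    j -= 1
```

Let's trace through this code step by step.

Initialize: acc = 0
Initialize: j = 19
Entering loop: while j > 0:
After iteration 1: acc = 19, j = 18
After iteration 2: acc = 37, j = 17
After iteration 3: acc = 54, j = 16
After iteration 4: acc = 70, j = 15
After iteration 5: acc = 85, j = 14
After iteration 6: acc = 99, j = 13
After iteration 7: acc = 112, j = 12
After iteration 8: acc = 124, j = 11
After iteration 9: acc = 135, j = 10
After iteration 10: acc = 145, j = 9
After iteration 11: acc = 154, j = 8
After iteration 12: acc = 162, j = 7
After iteration 13: acc = 169, j = 6
After iteration 14: acc = 175, j = 5
After iteration 15: acc = 180, j = 4
After iteration 16: acc = 184, j = 3
After iteration 17: acc = 187, j = 2
After iteration 18: acc = 189, j = 1
After iteration 19: acc = 190, j = 0
Loop ends.

Final answer: 190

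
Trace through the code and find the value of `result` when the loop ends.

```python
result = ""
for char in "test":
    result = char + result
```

Let's trace through this code step by step.

Initialize: result = ''
Entering loop: for char in "test":
After iteration 1: char = 't', result = 't'
After iteration 2: char = 'e', result = 'et'
After iteration 3: char = 's', result = 'set'
After iteration 4: char = 't', result = 'tset'
Loop ends.

Final answer: 'tset'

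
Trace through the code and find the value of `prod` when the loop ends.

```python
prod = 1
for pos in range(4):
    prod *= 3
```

Let's trace through this code step by step.

Initialize: prod = 1
Entering loop: for pos in range(4):
After iteration 1: pos = 0, prod = 3
After iteration 2: pos = 1, prod = 9
After iteration 3: pos = 2, prod = 27
After iteration 4: pos = 3, prod = 81
Loop ends.

Final answer: 81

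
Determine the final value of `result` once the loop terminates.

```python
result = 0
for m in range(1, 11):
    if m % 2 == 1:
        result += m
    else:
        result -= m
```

Let's trace through this code step by step.

Initialize: result = 0
Entering loop: for m in range(1, 11):
After iteration 1: m = 1, result = 1
After iteration 2: m = 2, result = -1
After iteration 3: m = 3, result = 2
After iteration 4: m = 4, result = -2
After iteration 5: m = 5, result = 3
After iteration 6: m = 6, result = -3
After iteration 7: m = 7, result = 4
After iteration 8: m = 8, result = -4
After iteration 9: m = 9, result = 5
After iteration 10: m = 10, result = -5
Loop ends.

Final answer: -5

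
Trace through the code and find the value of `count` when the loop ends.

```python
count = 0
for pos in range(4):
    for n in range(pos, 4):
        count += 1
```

Let's trace through this code step by step.

Initialize: count = 0
Entering loop: for pos in range(4):
After iteration 1: pos = 0, count = 4
After iteration 2: pos = 1, count = 7
After iteration 3: pos = 2, count = 9
After iteration 4: pos = 3, count = 10
Loop ends.

Final answer: 10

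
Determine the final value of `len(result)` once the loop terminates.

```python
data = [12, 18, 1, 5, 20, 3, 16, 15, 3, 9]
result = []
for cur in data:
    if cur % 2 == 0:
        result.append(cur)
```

Let's trace through this code step by step.

Initialize: data = [12, 18, 1, 5, 20, 3, 16, 15, 3, 9]
Initialize: result = []
Entering loop: for cur in data:
After iteration 1: cur = 12, result = [12]
After iteration 2: cur = 18, result = [12, 18]
After iteration 3: cur = 1, result = [12, 18]
After iteration 4: cur = 5, result = [12, 18]
After iteration 5: cur = 20, result = [12, 18, 20]
After iteration 6: cur = 3, result = [12, 18, 20]
After iteration 7: cur = 16, result = [12, 18, 20, 16]
After iteration 8: cur = 15, result = [12, 18, 20, 16]
After iteration 9: cur = 3, result = [12, 18, 20, 16]
After iteration 10: cur = 9, result = [12, 18, 20, 16]
Loop ends.
len(result) = 4

Final answer: 4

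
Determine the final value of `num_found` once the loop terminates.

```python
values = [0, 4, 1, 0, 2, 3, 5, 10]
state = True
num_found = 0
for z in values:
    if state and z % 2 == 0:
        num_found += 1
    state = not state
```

Let's trace through this code step by step.

Initialize: values = [0, 4, 1, 0, 2, 3, 5, 10]
Initialize: state = True
Initialize: num_found = 0
Entering loop: for z in values:
After iteration 1: z = 0, state = False, num_found = 1
After iteration 2: z = 4, state = True, num_found = 1
After iteration 3: z = 1, state = False, num_found = 1
After iteration 4: z = 0, state = True, num_found = 1
After iteration 5: z = 2, state = False, num_found = 2
After iteration 6: z = 3, state = True, num_found = 2
After iteration 7: z = 5, state = False, num_found = 2
After iteration 8: z = 10, state = True, num_found = 2
Loop ends.

Final answer: 2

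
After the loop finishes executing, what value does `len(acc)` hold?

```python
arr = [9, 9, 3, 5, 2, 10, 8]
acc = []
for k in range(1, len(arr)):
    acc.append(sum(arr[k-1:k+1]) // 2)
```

Let's trace through this code step by step.

Initialize: arr = [9, 9, 3, 5, 2, 10, 8]
Initialize: acc = []
Entering loop: for k in range(1, len(arr)):
After iteration 1: k = 1, acc = [9]
After iteration 2: k = 2, acc = [9, 6]
After iteration 3: k = 3, acc = [9, 6, 4]
After iteration 4: k = 4, acc = [9, 6, 4, 3]
After iteration 5: k = 5, acc = [9, 6, 4, 3, 6]
After iteration 6: k = 6, acc = [9, 6, 4, 3, 6, 9]
Loop ends.
len(acc) = 6

Final answer: 6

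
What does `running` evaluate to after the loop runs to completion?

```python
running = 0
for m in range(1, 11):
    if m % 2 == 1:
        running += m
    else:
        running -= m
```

Let's trace through this code step by step.

Initialize: running = 0
Entering loop: for m in range(1, 11):
After iteration 1: m = 1, running = 1
After iteration 2: m = 2, running = -1
After iteration 3: m = 3, running = 2
After iteration 4: m = 4, running = -2
After iteration 5: m = 5, running = 3
After iteration 6: m = 6, running = -3
After iteration 7: m = 7, running = 4
After iteration 8: m = 8, running = -4
After iteration 9: m = 9, running = 5
After iteration 10: m = 10, running = -5
Loop ends.

Final answer: -5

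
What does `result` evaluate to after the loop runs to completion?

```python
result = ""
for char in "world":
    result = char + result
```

Let's trace through this code step by step.

Initialize: result = ''
Entering loop: for char in "world":
After iteration 1: char = 'w', result = 'w'
After iteration 2: char = 'o', result = 'ow'
After iteration 3: char = 'r', result = 'row'
After iteration 4: char = 'l', result = 'lrow'
After iteration 5: char = 'd', result = 'dlrow'
Loop ends.

Final answer: 'dlrow'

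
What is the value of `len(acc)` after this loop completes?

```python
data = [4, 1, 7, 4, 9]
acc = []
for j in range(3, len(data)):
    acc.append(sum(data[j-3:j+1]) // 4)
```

Let's trace through this code step by step.

Initialize: data = [4, 1, 7, 4, 9]
Initialize: acc = []
Entering loop: for j in range(3, len(data)):
After iteration 1: j = 3, acc = [4]
After iteration 2: j = 4, acc = [4, 5]
Loop ends.
len(acc) = 2

Final answer: 2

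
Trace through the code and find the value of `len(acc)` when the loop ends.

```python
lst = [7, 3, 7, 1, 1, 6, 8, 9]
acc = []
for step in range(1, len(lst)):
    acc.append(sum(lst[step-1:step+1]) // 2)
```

Let's trace through this code step by step.

Initialize: lst = [7, 3, 7, 1, 1, 6, 8, 9]
Initialize: acc = []
Entering loop: for step in range(1, len(lst)):
After iteration 1: step = 1, acc = [5]
After iteration 2: step = 2, acc = [5, 5]
After iteration 3: step = 3, acc = [5, 5, 4]
After iteration 4: step = 4, acc = [5, 5, 4, 1]
After iteration 5: step = 5, acc = [5, 5, 4, 1, 3]
After iteration 6: step = 6, acc = [5, 5, 4, 1, 3, 7]
After iteration 7: step = 7, acc = [5, 5, 4, 1, 3, 7, 8]
Loop ends.
len(acc) = 7

Final answer: 7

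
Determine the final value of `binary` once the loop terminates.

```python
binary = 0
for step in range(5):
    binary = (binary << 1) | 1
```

Let's trace through this code step by step.

Initialize: binary = 0
Entering loop: for step in range(5):
After iteration 1: step = 0, binary = 1
After iteration 2: step = 1, binary = 3
After iteration 3: step = 2, binary = 7
After iteration 4: step = 3, binary = 15
After iteration 5: step = 4, binary = 31
Loop ends.

Final answer: 31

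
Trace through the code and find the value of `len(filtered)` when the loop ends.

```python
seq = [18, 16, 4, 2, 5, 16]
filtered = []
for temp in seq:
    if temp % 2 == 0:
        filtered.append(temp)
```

Let's trace through this code step by step.

Initialize: seq = [18, 16, 4, 2, 5, 16]
Initialize: filtered = []
Entering loop: for temp in seq:
After iteration 1: temp = 18, filtered = [18]
After iteration 2: temp = 16, filtered = [18, 16]
After iteration 3: temp = 4, filtered = [18, 16, 4]
After iteration 4: temp = 2, filtered = [18, 16, 4, 2]
After iteration 5: temp = 5, filtered = [18, 16, 4, 2]
After iteration 6: temp = 16, filtered = [18, 16, 4, 2, 16]
Loop ends.
len(filtered) = 5

Final answer: 5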